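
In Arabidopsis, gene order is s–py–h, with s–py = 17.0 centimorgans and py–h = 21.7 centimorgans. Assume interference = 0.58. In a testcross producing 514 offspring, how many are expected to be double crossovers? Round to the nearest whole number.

Map distances give recombination frequencies of 0.170 and 0.217 for the two intervals.
With interference 0.58 (so coincidence = 0.42), expected double-crossover frequency = 0.170 × 0.217 × 0.42 = 0.01549.
Expected number = 0.01549 × 514 = 7.96 ≈ 8.

8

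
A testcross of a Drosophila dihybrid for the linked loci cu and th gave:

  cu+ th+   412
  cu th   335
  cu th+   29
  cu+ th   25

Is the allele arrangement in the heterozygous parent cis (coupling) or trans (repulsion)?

cis

The two most frequent classes are cu+ th+ (412) and cu th (335); these are the parental (non-recombinant) types.
So the F1 carried cu+ th+ on one chromosome and cu th on the other — the recessive alleles are on the same chromosome (cis / coupling).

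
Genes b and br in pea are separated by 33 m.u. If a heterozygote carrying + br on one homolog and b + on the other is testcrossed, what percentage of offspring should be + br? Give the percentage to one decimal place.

A map distance of 33 m.u. corresponds to a recombination frequency of 0.330.
The F1 is + br / b +, so + br is a parental gamete class with expected frequency (1 − r)/2 = 0.670/2 = 0.3350.
That is 0.3350 = 33.5% of the progeny.

33.5%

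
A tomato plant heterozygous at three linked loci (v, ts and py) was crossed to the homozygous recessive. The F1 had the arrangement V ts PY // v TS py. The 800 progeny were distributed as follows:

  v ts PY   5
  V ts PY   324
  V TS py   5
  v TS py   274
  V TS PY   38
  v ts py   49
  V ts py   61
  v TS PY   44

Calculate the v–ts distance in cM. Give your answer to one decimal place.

The two rarest classes, v ts PY and V TS py, are the double crossovers. Comparing them with the parentals, only the v allele has switched, so v is the middle locus and the order is ts – v – py.
Crossovers in the ts–v interval produce the single-crossover classes V TS PY and v ts py (38 + 49 = 87) plus the double crossovers (10).
RF(ts–v) = (87 + 10) / 800 = 97/800 = 0.1212 → 12.1 cM.

12.1 cM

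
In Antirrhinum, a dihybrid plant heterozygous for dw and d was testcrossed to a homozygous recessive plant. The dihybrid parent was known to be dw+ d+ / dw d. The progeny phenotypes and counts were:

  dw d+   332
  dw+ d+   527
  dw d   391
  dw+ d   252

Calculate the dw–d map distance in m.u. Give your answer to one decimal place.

38.9 m.u.

The recombinant classes are dw+ d and dw d+: 252 + 332 = 584.
Recombination frequency = 584/1502 = 0.3888 ≈ 38.9%, i.e. 38.9 m.u.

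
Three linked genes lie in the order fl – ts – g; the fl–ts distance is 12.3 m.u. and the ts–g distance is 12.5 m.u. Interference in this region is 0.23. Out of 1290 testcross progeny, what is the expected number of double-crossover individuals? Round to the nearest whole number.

15

Map distances give recombination frequencies of 0.123 and 0.125 for the two intervals.
With interference 0.23 (so coincidence = 0.77), expected double-crossover frequency = 0.123 × 0.125 × 0.77 = 0.01184.
Expected number = 0.01184 × 1290 = 15.27 ≈ 15.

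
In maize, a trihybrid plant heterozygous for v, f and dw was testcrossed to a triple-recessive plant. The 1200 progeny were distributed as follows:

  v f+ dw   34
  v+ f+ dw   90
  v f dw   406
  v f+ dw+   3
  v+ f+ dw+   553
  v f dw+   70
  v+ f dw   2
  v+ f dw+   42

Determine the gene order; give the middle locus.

v

The two most frequent reciprocal classes, v f dw and v+ f+ dw+, are the parental types, so the F1 was v f dw / v+ f+ dw+.
The two rarest classes, v+ f dw and v f+ dw+, are the double crossovers. Comparing them with the parentals, only the v allele has switched, so v is the middle locus and the order is dw – v – f.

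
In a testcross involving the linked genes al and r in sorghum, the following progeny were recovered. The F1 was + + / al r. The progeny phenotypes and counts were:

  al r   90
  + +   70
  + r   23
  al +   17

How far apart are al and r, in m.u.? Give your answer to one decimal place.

20.0 m.u.

The recombinant classes are + r and al +: 23 + 17 = 40.
Recombination frequency = 40/200 = 0.2000 ≈ 20.0%, i.e. 20.0 m.u.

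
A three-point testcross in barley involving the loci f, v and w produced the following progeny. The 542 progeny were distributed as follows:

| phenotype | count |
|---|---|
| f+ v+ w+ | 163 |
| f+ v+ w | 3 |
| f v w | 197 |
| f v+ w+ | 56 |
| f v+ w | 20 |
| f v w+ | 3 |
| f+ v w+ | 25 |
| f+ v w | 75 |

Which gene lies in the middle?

w

The two most frequent reciprocal classes, f+ v+ w+ and f v w, are the parental types, so the F1 was f+ v+ w+ / f v w.
The two rarest classes, f+ v+ w and f v w+, are the double crossovers. Comparing them with the parentals, only the w allele has switched, so w is the middle locus and the order is v – w – f.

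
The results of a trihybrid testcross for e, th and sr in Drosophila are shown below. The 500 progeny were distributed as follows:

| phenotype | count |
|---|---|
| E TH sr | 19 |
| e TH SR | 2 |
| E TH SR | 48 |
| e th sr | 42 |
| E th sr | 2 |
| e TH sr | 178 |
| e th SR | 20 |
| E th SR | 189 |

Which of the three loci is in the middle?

The two most frequent reciprocal classes, E th SR and e TH sr, are the parental types, so the F1 was E th SR / e TH sr.
The two rarest classes, E th sr and e TH SR, are the double crossovers. Comparing them with the parentals, only the sr allele has switched, so sr is the middle locus and the order is th – sr – e.

sr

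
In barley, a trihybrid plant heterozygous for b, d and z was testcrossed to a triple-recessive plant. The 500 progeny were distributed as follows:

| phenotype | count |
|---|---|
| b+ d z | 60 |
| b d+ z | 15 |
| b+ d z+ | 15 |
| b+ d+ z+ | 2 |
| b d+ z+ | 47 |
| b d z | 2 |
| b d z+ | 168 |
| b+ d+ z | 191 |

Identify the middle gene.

z

The two most frequent reciprocal classes, b d z+ and b+ d+ z, are the parental types, so the F1 was b d z+ / b+ d+ z.
The two rarest classes, b d z and b+ d+ z+, are the double crossovers. Comparing them with the parentals, only the z allele has switched, so z is the middle locus and the order is b – z – d.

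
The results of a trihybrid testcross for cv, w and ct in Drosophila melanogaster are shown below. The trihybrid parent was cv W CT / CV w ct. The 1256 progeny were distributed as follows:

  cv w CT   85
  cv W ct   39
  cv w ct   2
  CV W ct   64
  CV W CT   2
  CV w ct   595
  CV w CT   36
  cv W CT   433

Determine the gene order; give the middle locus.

cv

The two rarest classes, CV W CT and cv w ct, are the double crossovers. Comparing them with the parentals, only the cv allele has switched, so cv is the middle locus and the order is w – cv – ct.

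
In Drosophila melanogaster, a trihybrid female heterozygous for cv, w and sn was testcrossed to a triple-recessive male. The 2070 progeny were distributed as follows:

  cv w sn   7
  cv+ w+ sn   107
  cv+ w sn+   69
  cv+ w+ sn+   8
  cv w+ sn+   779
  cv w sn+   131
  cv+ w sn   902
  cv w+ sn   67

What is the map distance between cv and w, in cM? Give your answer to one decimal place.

12.2 cM

The two most frequent reciprocal classes, cv w+ sn+ and cv+ w sn, are the parental types, so the F1 was cv w+ sn+ / cv+ w sn.
The two rarest classes, cv+ w+ sn+ and cv w sn, are the double crossovers. Comparing them with the parentals, only the cv allele has switched, so cv is the middle locus and the order is w – cv – sn.
Crossovers in the w–cv interval produce the single-crossover classes cv w sn+ and cv+ w+ sn (131 + 107 = 238) plus the double crossovers (15).
RF(w–cv) = (238 + 15) / 2070 = 253/2070 = 0.1222 → 12.2 cM.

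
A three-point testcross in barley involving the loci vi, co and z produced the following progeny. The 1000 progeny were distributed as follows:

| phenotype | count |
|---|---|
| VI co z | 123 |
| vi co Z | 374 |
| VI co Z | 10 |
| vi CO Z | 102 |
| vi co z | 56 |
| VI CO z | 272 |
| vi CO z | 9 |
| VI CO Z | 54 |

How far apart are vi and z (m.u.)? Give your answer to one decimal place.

12.9 m.u.

The two most frequent reciprocal classes, vi co Z and VI CO z, are the parental types, so the F1 was vi co Z / VI CO z.
The two rarest classes, VI co Z and vi CO z, are the double crossovers. Comparing them with the parentals, only the vi allele has switched, so vi is the middle locus and the order is co – vi – z.
Crossovers in the vi–z interval produce the single-crossover classes vi co z and VI CO Z (56 + 54 = 110) plus the double crossovers (19).
RF(vi–z) = (110 + 19) / 1000 = 129/1000 = 0.1290 → 12.9 m.u.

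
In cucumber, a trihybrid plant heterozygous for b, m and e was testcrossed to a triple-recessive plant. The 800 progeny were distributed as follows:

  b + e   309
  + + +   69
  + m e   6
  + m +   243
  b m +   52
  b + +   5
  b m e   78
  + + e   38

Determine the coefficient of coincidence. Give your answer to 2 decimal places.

0.55

The two most frequent reciprocal classes, b + e and + m +, are the parental types, so the F1 was b + e / + m +.
The two rarest classes, b + + and + m e, are the double crossovers. Comparing them with the parentals, only the e allele has switched, so e is the middle locus and the order is b – e – m.
b–e: (90 + 11)/800 = 0.1263; e–m: (147 + 11)/800 = 0.1975.
Expected DCO frequency = 0.1263 × 0.1975 ≈ 0.02494; observed = 11/800 ≈ 0.01375.
Coefficient of coincidence = 0.01375/0.02494 ≈ 0.55.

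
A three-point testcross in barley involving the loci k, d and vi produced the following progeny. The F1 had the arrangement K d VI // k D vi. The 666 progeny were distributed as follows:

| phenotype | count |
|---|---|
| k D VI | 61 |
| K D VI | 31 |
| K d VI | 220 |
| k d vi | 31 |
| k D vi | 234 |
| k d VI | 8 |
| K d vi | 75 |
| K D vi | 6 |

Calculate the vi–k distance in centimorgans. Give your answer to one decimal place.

22.5 centimorgans

The two rarest classes, k d VI and K D vi, are the double crossovers. Comparing them with the parentals, only the k allele has switched, so k is the middle locus and the order is d – k – vi.
Crossovers in the k–vi interval produce the single-crossover classes K d vi and k D VI (75 + 61 = 136) plus the double crossovers (14).
RF(k–vi) = (136 + 14) / 666 = 150/666 = 0.2252 → 22.5 centimorgans.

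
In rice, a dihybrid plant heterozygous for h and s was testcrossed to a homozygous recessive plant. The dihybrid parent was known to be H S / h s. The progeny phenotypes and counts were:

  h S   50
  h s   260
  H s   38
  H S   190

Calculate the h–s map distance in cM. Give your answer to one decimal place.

16.4 cM

The recombinant classes are H s and h S: 38 + 50 = 88.
Recombination frequency = 88/538 = 0.1636 ≈ 16.4%, i.e. 16.4 cM.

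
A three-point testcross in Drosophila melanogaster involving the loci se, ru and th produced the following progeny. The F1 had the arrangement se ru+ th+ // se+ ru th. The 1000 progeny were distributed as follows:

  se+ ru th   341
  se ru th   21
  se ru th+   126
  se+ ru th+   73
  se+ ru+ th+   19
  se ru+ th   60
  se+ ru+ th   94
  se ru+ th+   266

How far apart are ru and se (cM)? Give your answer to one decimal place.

The two rarest classes, se+ ru+ th+ and se ru th, are the double crossovers. Comparing them with the parentals, only the se allele has switched, so se is the middle locus and the order is th – se – ru.
Crossovers in the se–ru interval produce the single-crossover classes se ru th+ and se+ ru+ th (126 + 94 = 220) plus the double crossovers (40).
RF(se–ru) = (220 + 40) / 1000 = 260/1000 = 0.2600 → 26.0 cM.

26.0 cM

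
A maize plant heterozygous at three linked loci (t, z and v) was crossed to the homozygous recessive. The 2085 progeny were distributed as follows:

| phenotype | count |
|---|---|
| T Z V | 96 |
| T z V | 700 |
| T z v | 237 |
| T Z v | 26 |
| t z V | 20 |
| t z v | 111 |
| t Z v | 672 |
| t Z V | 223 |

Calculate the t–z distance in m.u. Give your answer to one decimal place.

12.1 m.u.

The two most frequent reciprocal classes, T z V and t Z v, are the parental types, so the F1 was T z V / t Z v.
The two rarest classes, t z V and T Z v, are the double crossovers. Comparing them with the parentals, only the t allele has switched, so t is the middle locus and the order is z – t – v.
Crossovers in the z–t interval produce the single-crossover classes T Z V and t z v (96 + 111 = 207) plus the double crossovers (46).
RF(z–t) = (207 + 46) / 2085 = 253/2085 = 0.1213 → 12.1 m.u.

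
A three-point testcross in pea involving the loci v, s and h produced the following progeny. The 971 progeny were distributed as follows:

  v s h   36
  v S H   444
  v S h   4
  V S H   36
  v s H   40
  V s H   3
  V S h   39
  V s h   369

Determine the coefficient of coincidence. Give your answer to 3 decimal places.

The two most frequent reciprocal classes, V s h and v S H, are the parental types, so the F1 was V s h / v S H.
The two rarest classes, V s H and v S h, are the double crossovers. Comparing them with the parentals, only the h allele has switched, so h is the middle locus and the order is v – h – s.
v–h: (72 + 7)/971 = 0.0814; h–s: (79 + 7)/971 = 0.0886.
Expected DCO frequency = 0.0814 × 0.0886 ≈ 0.00721; observed = 7/971 ≈ 0.00721.
Coefficient of coincidence = 0.00721/0.00721 ≈ 1.000.

1.000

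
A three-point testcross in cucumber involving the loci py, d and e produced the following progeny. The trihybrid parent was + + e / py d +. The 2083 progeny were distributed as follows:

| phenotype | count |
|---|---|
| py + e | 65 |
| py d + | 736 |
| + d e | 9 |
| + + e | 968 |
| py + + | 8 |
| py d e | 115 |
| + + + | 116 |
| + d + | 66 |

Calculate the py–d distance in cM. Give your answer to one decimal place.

7.1 cM

The two rarest classes, + d e and py + +, are the double crossovers. Comparing them with the parentals, only the d allele has switched, so d is the middle locus and the order is e – d – py.
Crossovers in the d–py interval produce the single-crossover classes py + e and + d + (65 + 66 = 131) plus the double crossovers (17).
RF(d–py) = (131 + 17) / 2083 = 148/2083 = 0.0711 → 7.1 cM.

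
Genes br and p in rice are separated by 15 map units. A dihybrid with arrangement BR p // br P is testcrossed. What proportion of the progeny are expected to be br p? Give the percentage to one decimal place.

7.5%

A map distance of 15 map units corresponds to a recombination frequency of 0.150.
The F1 is BR p / br P, so br p is a recombinant gamete class with expected frequency r/2 = 0.150/2 = 0.0750.
That is 0.0750 = 7.5% of the progeny.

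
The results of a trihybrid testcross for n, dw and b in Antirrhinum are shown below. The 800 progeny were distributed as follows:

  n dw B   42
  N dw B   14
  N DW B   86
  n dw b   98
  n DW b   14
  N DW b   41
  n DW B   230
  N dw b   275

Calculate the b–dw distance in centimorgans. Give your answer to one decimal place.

The two most frequent reciprocal classes, n DW B and N dw b, are the parental types, so the F1 was n DW B / N dw b.
The two rarest classes, n DW b and N dw B, are the double crossovers. Comparing them with the parentals, only the b allele has switched, so b is the middle locus and the order is n – b – dw.
Crossovers in the b–dw interval produce the single-crossover classes n dw B and N DW b (42 + 41 = 83) plus the double crossovers (28).
RF(b–dw) = (83 + 28) / 800 = 111/800 = 0.1388 → 13.9 centimorgans.

13.9 centimorgans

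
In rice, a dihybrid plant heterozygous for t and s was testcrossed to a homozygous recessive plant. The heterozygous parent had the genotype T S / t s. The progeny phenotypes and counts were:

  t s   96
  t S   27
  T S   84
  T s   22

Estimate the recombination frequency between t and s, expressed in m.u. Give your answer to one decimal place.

The recombinant classes are T s and t S: 22 + 27 = 49.
Recombination frequency = 49/229 = 0.2140 ≈ 21.4%, i.e. 21.4 m.u.

21.4 m.u.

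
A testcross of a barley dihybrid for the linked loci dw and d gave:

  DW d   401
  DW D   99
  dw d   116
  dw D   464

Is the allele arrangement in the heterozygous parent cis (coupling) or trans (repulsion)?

trans

The two most frequent classes are DW d (401) and dw D (464); these are the parental (non-recombinant) types.
So the F1 carried DW d on one chromosome and dw D on the other — the recessive alleles are on opposite chromosomes (trans / repulsion).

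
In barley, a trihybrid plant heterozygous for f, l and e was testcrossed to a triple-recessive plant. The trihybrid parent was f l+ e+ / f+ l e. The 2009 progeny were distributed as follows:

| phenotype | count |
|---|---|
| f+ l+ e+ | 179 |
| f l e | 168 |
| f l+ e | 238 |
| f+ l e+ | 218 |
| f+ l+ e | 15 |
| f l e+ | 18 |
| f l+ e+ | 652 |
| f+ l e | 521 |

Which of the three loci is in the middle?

The two rarest classes, f l e+ and f+ l+ e, are the double crossovers. Comparing them with the parentals, only the l allele has switched, so l is the middle locus and the order is e – l – f.

l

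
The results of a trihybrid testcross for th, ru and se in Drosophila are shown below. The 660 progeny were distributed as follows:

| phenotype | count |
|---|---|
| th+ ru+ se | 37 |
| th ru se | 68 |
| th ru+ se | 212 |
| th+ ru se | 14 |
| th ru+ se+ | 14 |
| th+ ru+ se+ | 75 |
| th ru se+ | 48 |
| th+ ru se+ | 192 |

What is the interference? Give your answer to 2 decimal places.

The two most frequent reciprocal classes, th+ ru se+ and th ru+ se, are the parental types, so the F1 was th+ ru se+ / th ru+ se.
The two rarest classes, th+ ru se and th ru+ se+, are the double crossovers. Comparing them with the parentals, only the se allele has switched, so se is the middle locus and the order is th – se – ru.
th–se: (85 + 28)/660 = 0.1712; se–ru: (143 + 28)/660 = 0.2591.
Expected DCO frequency = 0.1712 × 0.2591 ≈ 0.04436; observed = 28/660 ≈ 0.04242.
Coefficient of coincidence = 0.04242/0.04436 ≈ 0.96; interference = 1 − 0.96 = 0.04.

0.04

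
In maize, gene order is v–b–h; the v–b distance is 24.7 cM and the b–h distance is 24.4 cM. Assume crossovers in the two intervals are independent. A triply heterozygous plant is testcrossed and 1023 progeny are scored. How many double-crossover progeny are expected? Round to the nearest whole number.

Map distances give recombination frequencies of 0.247 and 0.244 for the two intervals.
With no interference, expected double-crossover frequency = 0.247 × 0.244 = 0.06027.
Expected number = 0.06027 × 1023 = 61.65 ≈ 62.

62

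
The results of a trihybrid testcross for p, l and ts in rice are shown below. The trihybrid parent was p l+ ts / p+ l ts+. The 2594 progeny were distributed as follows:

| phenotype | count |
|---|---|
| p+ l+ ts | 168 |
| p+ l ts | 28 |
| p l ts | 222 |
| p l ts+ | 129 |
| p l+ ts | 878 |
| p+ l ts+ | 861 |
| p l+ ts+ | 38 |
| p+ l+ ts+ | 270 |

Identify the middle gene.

The two rarest classes, p l+ ts+ and p+ l ts, are the double crossovers. Comparing them with the parentals, only the ts allele has switched, so ts is the middle locus and the order is p – ts – l.

ts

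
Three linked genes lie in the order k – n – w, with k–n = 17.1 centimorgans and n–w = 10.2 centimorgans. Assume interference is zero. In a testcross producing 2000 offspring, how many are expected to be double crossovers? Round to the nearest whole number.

35

Map distances give recombination frequencies of 0.171 and 0.102 for the two intervals.
With no interference, expected double-crossover frequency = 0.171 × 0.102 = 0.01744.
Expected number = 0.01744 × 2000 = 34.88 ≈ 35.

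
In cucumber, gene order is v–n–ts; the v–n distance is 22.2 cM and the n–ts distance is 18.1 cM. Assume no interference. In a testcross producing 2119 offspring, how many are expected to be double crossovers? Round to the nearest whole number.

Map distances give recombination frequencies of 0.222 and 0.181 for the two intervals.
With no interference, expected double-crossover frequency = 0.222 × 0.181 = 0.04018.
Expected number = 0.04018 × 2119 = 85.15 ≈ 85.

85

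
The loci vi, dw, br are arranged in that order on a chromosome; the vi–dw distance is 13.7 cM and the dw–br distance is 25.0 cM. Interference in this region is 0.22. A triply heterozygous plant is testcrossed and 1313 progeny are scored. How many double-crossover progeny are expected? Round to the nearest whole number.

35

Map distances give recombination frequencies of 0.137 and 0.250 for the two intervals.
With interference 0.22 (so coincidence = 0.78), expected double-crossover frequency = 0.137 × 0.250 × 0.78 = 0.02671.
Expected number = 0.02671 × 1313 = 35.08 ≈ 35.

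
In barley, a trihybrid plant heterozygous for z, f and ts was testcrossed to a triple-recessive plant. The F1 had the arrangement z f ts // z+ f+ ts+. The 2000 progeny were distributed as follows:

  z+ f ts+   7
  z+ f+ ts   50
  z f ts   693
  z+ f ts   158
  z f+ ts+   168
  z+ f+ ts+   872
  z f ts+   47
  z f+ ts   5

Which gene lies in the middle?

f

The two rarest classes, z f+ ts and z+ f ts+, are the double crossovers. Comparing them with the parentals, only the f allele has switched, so f is the middle locus and the order is z – f – ts.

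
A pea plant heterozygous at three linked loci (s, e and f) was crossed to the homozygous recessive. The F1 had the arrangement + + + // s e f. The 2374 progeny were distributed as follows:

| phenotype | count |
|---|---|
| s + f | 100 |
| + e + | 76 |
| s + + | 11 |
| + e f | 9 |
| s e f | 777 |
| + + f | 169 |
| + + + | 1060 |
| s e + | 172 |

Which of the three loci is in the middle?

The two rarest classes, s + + and + e f, are the double crossovers. Comparing them with the parentals, only the s allele has switched, so s is the middle locus and the order is e – s – f.

s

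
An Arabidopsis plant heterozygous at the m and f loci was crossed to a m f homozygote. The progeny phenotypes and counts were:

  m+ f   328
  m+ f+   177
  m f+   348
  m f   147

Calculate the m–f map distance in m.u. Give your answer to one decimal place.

The two most frequent classes, m+ f (328) and m f+ (348), are the parental types, so the F1 was m+ f / m f+.
The recombinant classes are m+ f+ and m f: 177 + 147 = 324.
Recombination frequency = 324/1000 = 0.3240 ≈ 32.4%, i.e. 32.4 m.u.

32.4 m.u.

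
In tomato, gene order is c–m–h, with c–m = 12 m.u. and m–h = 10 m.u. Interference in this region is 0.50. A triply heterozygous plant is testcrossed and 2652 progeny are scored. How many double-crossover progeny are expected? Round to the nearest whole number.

16

Map distances give recombination frequencies of 0.120 and 0.100 for the two intervals.
With interference 0.50 (so coincidence = 0.50), expected double-crossover frequency = 0.120 × 0.100 × 0.50 = 0.00600.
Expected number = 0.00600 × 2652 = 15.91 ≈ 16.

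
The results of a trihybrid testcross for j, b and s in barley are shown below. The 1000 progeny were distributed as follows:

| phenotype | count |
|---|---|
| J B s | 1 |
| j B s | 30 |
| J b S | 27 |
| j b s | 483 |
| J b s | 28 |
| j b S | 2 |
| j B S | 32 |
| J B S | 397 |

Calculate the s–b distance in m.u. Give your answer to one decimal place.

6.0 m.u.

The two most frequent reciprocal classes, j b s and J B S, are the parental types, so the F1 was j b s / J B S.
The two rarest classes, j b S and J B s, are the double crossovers. Comparing them with the parentals, only the s allele has switched, so s is the middle locus and the order is j – s – b.
Crossovers in the s–b interval produce the single-crossover classes j B s and J b S (30 + 27 = 57) plus the double crossovers (3).
RF(s–b) = (57 + 3) / 1000 = 60/1000 = 0.0600 → 6.0 m.u.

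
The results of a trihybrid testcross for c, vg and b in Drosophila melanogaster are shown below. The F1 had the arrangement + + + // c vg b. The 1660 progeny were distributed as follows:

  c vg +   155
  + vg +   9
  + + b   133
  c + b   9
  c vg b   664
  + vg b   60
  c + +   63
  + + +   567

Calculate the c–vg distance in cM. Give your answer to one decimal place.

8.5 cM

The two rarest classes, + vg + and c + b, are the double crossovers. Comparing them with the parentals, only the vg allele has switched, so vg is the middle locus and the order is b – vg – c.
Crossovers in the vg–c interval produce the single-crossover classes c + + and + vg b (63 + 60 = 123) plus the double crossovers (18).
RF(vg–c) = (123 + 18) / 1660 = 141/1660 = 0.0849 → 8.5 cM.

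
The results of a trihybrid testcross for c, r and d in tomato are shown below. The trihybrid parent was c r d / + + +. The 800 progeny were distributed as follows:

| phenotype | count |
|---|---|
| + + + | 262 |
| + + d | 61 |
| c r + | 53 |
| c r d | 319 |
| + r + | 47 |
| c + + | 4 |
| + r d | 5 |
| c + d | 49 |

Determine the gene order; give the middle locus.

The two rarest classes, + r d and c + +, are the double crossovers. Comparing them with the parentals, only the c allele has switched, so c is the middle locus and the order is r – c – d.

c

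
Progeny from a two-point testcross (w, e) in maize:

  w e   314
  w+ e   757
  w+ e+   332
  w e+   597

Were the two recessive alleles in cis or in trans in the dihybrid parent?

trans

The two most frequent classes are w+ e (757) and w e+ (597); these are the parental (non-recombinant) types.
So the F1 carried w+ e on one chromosome and w e+ on the other — the recessive alleles are on opposite chromosomes (trans / repulsion).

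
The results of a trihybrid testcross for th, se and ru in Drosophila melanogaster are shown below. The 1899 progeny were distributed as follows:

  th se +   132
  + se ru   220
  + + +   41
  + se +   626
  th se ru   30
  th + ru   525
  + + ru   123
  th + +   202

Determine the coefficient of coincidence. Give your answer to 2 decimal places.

0.84

The two most frequent reciprocal classes, + se + and th + ru, are the parental types, so the F1 was + se + / th + ru.
The two rarest classes, + + + and th se ru, are the double crossovers. Comparing them with the parentals, only the se allele has switched, so se is the middle locus and the order is ru – se – th.
ru–se: (422 + 71)/1899 = 0.2596; se–th: (255 + 71)/1899 = 0.1717.
Expected DCO frequency = 0.2596 × 0.1717 ≈ 0.04457; observed = 71/1899 ≈ 0.03739.
Coefficient of coincidence = 0.03739/0.04457 ≈ 0.84.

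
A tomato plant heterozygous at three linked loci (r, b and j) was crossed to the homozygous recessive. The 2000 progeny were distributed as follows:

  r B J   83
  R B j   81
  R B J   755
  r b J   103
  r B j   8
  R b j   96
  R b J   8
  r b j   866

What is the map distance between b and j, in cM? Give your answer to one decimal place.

10.0 cM

The two most frequent reciprocal classes, R B J and r b j, are the parental types, so the F1 was R B J / r b j.
The two rarest classes, R b J and r B j, are the double crossovers. Comparing them with the parentals, only the b allele has switched, so b is the middle locus and the order is j – b – r.
Crossovers in the j–b interval produce the single-crossover classes R B j and r b J (81 + 103 = 184) plus the double crossovers (16).
RF(j–b) = (184 + 16) / 2000 = 200/2000 = 0.1000 → 10.0 cM.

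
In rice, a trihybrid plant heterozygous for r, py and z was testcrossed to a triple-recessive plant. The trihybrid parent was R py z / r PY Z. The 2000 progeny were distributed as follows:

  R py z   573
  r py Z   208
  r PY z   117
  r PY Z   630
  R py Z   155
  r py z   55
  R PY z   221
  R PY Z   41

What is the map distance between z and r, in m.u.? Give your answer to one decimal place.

The two rarest classes, r py z and R PY Z, are the double crossovers. Comparing them with the parentals, only the r allele has switched, so r is the middle locus and the order is py – r – z.
Crossovers in the r–z interval produce the single-crossover classes R py Z and r PY z (155 + 117 = 272) plus the double crossovers (96).
RF(r–z) = (272 + 96) / 2000 = 368/2000 = 0.1840 → 18.4 m.u.

18.4 m.u.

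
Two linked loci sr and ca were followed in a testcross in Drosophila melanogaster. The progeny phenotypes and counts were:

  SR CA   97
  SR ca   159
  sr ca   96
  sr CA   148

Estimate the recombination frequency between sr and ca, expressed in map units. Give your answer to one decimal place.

38.6 map units

The two most frequent classes, SR ca (159) and sr CA (148), are the parental types, so the F1 was SR ca / sr CA.
The recombinant classes are SR CA and sr ca: 97 + 96 = 193.
Recombination frequency = 193/500 = 0.3860 ≈ 38.6%, i.e. 38.6 map units.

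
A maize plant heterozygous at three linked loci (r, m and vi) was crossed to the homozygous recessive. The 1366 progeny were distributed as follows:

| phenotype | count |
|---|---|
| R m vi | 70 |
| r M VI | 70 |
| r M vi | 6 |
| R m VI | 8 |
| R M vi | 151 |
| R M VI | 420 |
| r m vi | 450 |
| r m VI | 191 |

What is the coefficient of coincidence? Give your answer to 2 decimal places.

0.35

The two most frequent reciprocal classes, R M VI and r m vi, are the parental types, so the F1 was R M VI / r m vi.
The two rarest classes, R m VI and r M vi, are the double crossovers. Comparing them with the parentals, only the m allele has switched, so m is the middle locus and the order is r – m – vi.
r–m: (140 + 14)/1366 = 0.1127; m–vi: (342 + 14)/1366 = 0.2606.
Expected DCO frequency = 0.1127 × 0.2606 ≈ 0.02937; observed = 14/1366 ≈ 0.01025.
Coefficient of coincidence = 0.01025/0.02937 ≈ 0.35.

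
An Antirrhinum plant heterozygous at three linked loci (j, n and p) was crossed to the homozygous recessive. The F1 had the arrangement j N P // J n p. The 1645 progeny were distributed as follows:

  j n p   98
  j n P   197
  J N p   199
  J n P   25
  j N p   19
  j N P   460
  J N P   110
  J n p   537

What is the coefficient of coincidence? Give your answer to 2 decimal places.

The two rarest classes, j N p and J n P, are the double crossovers. Comparing them with the parentals, only the p allele has switched, so p is the middle locus and the order is j – p – n.
j–p: (208 + 44)/1645 = 0.1532; p–n: (396 + 44)/1645 = 0.2675.
Expected DCO frequency = 0.1532 × 0.2675 ≈ 0.04098; observed = 44/1645 ≈ 0.02675.
Coefficient of coincidence = 0.02675/0.04098 ≈ 0.65.

0.65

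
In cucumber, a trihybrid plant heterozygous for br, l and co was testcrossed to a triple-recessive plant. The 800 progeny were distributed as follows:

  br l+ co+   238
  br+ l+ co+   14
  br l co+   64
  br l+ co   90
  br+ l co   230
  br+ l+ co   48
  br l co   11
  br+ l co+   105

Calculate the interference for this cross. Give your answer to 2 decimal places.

0.34

The two most frequent reciprocal classes, br l+ co+ and br+ l co, are the parental types, so the F1 was br l+ co+ / br+ l co.
The two rarest classes, br+ l+ co+ and br l co, are the double crossovers. Comparing them with the parentals, only the br allele has switched, so br is the middle locus and the order is co – br – l.
co–br: (195 + 25)/800 = 0.2750; br–l: (112 + 25)/800 = 0.1713.
Expected DCO frequency = 0.2750 × 0.1713 ≈ 0.04711; observed = 25/800 ≈ 0.03125.
Coefficient of coincidence = 0.03125/0.04711 ≈ 0.66; interference = 1 − 0.66 = 0.34.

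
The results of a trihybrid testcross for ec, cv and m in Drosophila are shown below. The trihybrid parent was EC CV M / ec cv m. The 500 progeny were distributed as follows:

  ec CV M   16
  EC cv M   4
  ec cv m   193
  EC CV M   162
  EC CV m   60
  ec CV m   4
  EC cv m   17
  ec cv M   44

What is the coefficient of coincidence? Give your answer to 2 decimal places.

The two rarest classes, EC cv M and ec CV m, are the double crossovers. Comparing them with the parentals, only the cv allele has switched, so cv is the middle locus and the order is m – cv – ec.
m–cv: (104 + 8)/500 = 0.2240; cv–ec: (33 + 8)/500 = 0.0820.
Expected DCO frequency = 0.2240 × 0.0820 ≈ 0.01837; observed = 8/500 ≈ 0.01600.
Coefficient of coincidence = 0.01600/0.01837 ≈ 0.87.

0.87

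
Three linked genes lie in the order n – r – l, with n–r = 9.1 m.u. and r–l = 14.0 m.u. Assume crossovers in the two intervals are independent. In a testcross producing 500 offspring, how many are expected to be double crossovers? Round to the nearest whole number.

Map distances give recombination frequencies of 0.091 and 0.140 for the two intervals.
With no interference, expected double-crossover frequency = 0.091 × 0.140 = 0.01274.
Expected number = 0.01274 × 500 = 6.37 ≈ 6.

6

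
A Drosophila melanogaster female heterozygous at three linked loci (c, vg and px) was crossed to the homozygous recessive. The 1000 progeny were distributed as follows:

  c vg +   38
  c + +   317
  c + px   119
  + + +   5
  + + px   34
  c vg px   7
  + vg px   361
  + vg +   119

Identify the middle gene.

c

The two most frequent reciprocal classes, + vg px and c + +, are the parental types, so the F1 was + vg px / c + +.
The two rarest classes, c vg px and + + +, are the double crossovers. Comparing them with the parentals, only the c allele has switched, so c is the middle locus and the order is px – c – vg.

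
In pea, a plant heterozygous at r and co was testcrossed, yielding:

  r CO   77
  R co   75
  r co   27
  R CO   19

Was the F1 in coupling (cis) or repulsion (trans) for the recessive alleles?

The two most frequent classes are R co (75) and r CO (77); these are the parental (non-recombinant) types.
So the F1 carried R co on one chromosome and r CO on the other — the recessive alleles are on opposite chromosomes (trans / repulsion).

trans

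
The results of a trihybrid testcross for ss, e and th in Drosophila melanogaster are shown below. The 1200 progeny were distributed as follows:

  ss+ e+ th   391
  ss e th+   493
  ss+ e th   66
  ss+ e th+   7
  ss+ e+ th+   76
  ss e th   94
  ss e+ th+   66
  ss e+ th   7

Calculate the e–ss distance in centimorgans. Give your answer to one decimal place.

The two most frequent reciprocal classes, ss e th+ and ss+ e+ th, are the parental types, so the F1 was ss e th+ / ss+ e+ th.
The two rarest classes, ss+ e th+ and ss e+ th, are the double crossovers. Comparing them with the parentals, only the ss allele has switched, so ss is the middle locus and the order is e – ss – th.
Crossovers in the e–ss interval produce the single-crossover classes ss e+ th+ and ss+ e th (66 + 66 = 132) plus the double crossovers (14).
RF(e–ss) = (132 + 14) / 1200 = 146/1200 = 0.1217 → 12.2 centimorgans.

12.2 centimorgans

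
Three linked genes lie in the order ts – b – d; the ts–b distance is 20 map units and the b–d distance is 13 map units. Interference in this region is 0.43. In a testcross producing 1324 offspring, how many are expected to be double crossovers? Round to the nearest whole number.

Map distances give recombination frequencies of 0.200 and 0.130 for the two intervals.
With interference 0.43 (so coincidence = 0.57), expected double-crossover frequency = 0.200 × 0.130 × 0.57 = 0.01482.
Expected number = 0.01482 × 1324 = 19.62 ≈ 20.

20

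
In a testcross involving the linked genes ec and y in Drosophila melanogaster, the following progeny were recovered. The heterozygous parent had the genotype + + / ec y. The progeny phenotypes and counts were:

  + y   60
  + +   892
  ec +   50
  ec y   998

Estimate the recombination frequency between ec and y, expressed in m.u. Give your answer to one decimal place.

5.5 m.u.

The recombinant classes are + y and ec +: 60 + 50 = 110.
Recombination frequency = 110/2000 = 0.0550 ≈ 5.5%, i.e. 5.5 m.u.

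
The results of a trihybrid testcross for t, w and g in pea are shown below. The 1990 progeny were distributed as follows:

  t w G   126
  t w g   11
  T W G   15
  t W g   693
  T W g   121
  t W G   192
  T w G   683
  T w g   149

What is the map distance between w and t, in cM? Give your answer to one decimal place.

The two most frequent reciprocal classes, T w G and t W g, are the parental types, so the F1 was T w G / t W g.
The two rarest classes, T W G and t w g, are the double crossovers. Comparing them with the parentals, only the w allele has switched, so w is the middle locus and the order is g – w – t.
Crossovers in the w–t interval produce the single-crossover classes t w G and T W g (126 + 121 = 247) plus the double crossovers (26).
RF(w–t) = (247 + 26) / 1990 = 273/1990 = 0.1372 → 13.7 cM.

13.7 cM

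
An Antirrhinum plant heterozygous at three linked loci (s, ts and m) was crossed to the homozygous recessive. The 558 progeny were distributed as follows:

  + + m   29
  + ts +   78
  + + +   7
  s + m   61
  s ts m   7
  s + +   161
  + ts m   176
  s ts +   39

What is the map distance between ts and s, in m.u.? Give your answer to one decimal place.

The two most frequent reciprocal classes, s + + and + ts m, are the parental types, so the F1 was s + + / + ts m.
The two rarest classes, + + + and s ts m, are the double crossovers. Comparing them with the parentals, only the s allele has switched, so s is the middle locus and the order is m – s – ts.
Crossovers in the s–ts interval produce the single-crossover classes s ts + and + + m (39 + 29 = 68) plus the double crossovers (14).
RF(s–ts) = (68 + 14) / 558 = 82/558 = 0.1470 → 14.7 m.u.

14.7 m.u.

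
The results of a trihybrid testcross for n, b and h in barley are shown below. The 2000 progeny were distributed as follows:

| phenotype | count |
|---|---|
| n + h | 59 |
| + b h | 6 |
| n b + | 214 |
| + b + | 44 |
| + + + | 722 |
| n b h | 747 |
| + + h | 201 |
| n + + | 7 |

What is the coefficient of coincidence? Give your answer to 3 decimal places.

0.524

The two most frequent reciprocal classes, n b h and + + +, are the parental types, so the F1 was n b h / + + +.
The two rarest classes, + b h and n + +, are the double crossovers. Comparing them with the parentals, only the n allele has switched, so n is the middle locus and the order is h – n – b.
h–n: (415 + 13)/2000 = 0.2140; n–b: (103 + 13)/2000 = 0.0580.
Expected DCO frequency = 0.2140 × 0.0580 ≈ 0.01241; observed = 13/2000 ≈ 0.00650.
Coefficient of coincidence = 0.00650/0.01241 ≈ 0.524.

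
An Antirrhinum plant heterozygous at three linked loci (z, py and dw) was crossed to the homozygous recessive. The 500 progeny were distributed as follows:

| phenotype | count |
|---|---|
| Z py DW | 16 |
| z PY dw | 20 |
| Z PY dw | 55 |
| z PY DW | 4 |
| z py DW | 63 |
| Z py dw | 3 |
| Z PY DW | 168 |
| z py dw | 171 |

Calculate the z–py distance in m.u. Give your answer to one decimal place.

8.6 m.u.

The two most frequent reciprocal classes, Z PY DW and z py dw, are the parental types, so the F1 was Z PY DW / z py dw.
The two rarest classes, z PY DW and Z py dw, are the double crossovers. Comparing them with the parentals, only the z allele has switched, so z is the middle locus and the order is py – z – dw.
Crossovers in the py–z interval produce the single-crossover classes Z py DW and z PY dw (16 + 20 = 36) plus the double crossovers (7).
RF(py–z) = (36 + 7) / 500 = 43/500 = 0.0860 → 8.6 m.u.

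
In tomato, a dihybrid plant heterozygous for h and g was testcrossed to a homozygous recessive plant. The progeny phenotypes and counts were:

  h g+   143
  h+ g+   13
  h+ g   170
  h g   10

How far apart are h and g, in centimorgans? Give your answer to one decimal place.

6.8 centimorgans

The two most frequent classes, h+ g (170) and h g+ (143), are the parental types, so the F1 was h+ g / h g+.
The recombinant classes are h+ g+ and h g: 13 + 10 = 23.
Recombination frequency = 23/336 = 0.0685 ≈ 6.8%, i.e. 6.8 centimorgans.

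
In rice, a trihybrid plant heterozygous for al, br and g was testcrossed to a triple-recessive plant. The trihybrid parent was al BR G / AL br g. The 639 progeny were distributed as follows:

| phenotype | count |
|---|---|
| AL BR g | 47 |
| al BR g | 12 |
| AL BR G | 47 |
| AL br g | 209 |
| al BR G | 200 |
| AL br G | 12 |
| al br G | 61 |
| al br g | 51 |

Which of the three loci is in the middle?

The two rarest classes, al BR g and AL br G, are the double crossovers. Comparing them with the parentals, only the g allele has switched, so g is the middle locus and the order is al – g – br.

g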